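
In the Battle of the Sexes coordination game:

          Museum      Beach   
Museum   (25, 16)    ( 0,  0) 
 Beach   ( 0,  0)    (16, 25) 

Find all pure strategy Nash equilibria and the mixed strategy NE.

Pure NE: (Museum, Museum) and (Beach, Beach); Mixed NE: p = 0.6098, q = 0.3902

Work:
Check pure NE:
(Museum, Museum): (25, 16) - no unilateral deviation beneficial
(Beach, Beach): (16, 25) - no unilateral deviation beneficial
Mixed NE: P1 plays Museum with p = 0.6098, P2 plays Museum with q = 0.3902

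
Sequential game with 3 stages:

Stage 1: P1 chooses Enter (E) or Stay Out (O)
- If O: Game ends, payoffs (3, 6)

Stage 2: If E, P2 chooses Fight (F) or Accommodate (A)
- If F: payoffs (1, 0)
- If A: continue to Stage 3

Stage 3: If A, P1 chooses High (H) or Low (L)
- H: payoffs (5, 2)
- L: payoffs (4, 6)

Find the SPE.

SPE: (E, A, H); Outcome (5, 2)

Work:
Stage 3: P1 chooses H (5 vs 4)
Stage 2: P2: F->0, A->2 (anticipating H). Choose A
Stage 1: P1: O->3, E->5 (anticipating A, H). Choose E
SPE path: E -> A -> H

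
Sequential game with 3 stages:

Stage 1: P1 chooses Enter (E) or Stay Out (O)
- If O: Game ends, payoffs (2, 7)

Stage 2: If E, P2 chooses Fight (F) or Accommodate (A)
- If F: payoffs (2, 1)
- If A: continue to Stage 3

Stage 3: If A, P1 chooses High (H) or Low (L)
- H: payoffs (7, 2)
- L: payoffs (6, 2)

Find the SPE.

SPE: (E, A, H); Outcome (7, 2)

Work:
Stage 3: P1 chooses H (7 vs 6)
Stage 2: P2: F->1, A->2 (anticipating H). Choose A
Stage 1: P1: O->2, E->7 (anticipating A, H). Choose E
SPE path: E -> A -> H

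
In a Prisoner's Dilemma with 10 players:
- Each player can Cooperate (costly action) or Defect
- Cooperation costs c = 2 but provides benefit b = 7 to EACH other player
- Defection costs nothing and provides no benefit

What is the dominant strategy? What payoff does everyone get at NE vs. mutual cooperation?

Dominant: Defect; NE payoff = 0; Coop payoff = 61

Work:
Defect dominates (saves cost c = 2, benefit to others is external)
NE: All defect → everyone gets 0
If all cooperate: each receives (9)×7 - 2 = 61
Social dilemma: 61 > 0 but NE gives 0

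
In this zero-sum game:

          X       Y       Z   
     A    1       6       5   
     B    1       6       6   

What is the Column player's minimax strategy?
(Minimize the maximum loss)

Column should play X, value = 1

Work:
Column player minimizes Row's maximum payoff:
Column X: max payoff to Row = 1
Column Y: max payoff to Row = 6
Column Z: max payoff to Row = 6
Minimum is 1, achieved by column X.
Minimax strategy: X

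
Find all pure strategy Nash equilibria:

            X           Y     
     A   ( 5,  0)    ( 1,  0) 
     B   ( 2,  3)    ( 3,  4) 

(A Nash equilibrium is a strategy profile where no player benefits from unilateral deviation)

Nash equilibrium: (A, X), (B, Y)

Work:
Best responses:
  P1 vs X: payoffs [5, 2] → best response A (payoff 5)
  P1 vs Y: payoffs [1, 3] → best response B (payoff 3)
  P2 vs A: payoffs [0, 0] → best response X/Y (payoff 0)
  P2 vs B: payoffs [3, 4] → best response Y (payoff 4)
Mutual best responses: (A,X), (B,Y) → Nash equilibria.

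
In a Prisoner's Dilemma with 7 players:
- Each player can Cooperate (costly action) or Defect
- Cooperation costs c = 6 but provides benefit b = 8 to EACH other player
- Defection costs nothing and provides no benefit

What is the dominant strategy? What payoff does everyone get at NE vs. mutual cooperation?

Dominant: Defect; NE payoff = 0; Coop payoff = 42

Work:
Defect dominates (saves cost c = 6, benefit to others is external)
NE: All defect → everyone gets 0
If all cooperate: each receives (6)×8 - 6 = 42
Social dilemma: 42 > 0 but NE gives 0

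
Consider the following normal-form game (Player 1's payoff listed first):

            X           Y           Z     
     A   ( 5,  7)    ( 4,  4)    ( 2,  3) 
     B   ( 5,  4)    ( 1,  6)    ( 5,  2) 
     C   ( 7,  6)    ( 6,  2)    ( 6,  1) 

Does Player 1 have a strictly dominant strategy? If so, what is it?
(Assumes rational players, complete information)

Yes, Player 1's strictly dominant strategy is C

Work:
A strategy strictly dominates another if it gives a strictly higher payoff against every opponent action. Compare each pair of P1's strategies column-by-column:
  A vs B: [5 vs 5, 4 vs 1, 2 vs 5] → A does not strictly dominate B (column X: 5 ≤ 5)
  A vs C: [5 vs 7, 4 vs 6, 2 vs 6] → A does not strictly dominate C (column X: 5 ≤ 7)
  B vs A: [5 vs 5, 1 vs 4, 5 vs 2] → B does not strictly dominate A (column X: 5 ≤ 5)
  B vs C: [5 vs 7, 1 vs 6, 5 vs 6] → B does not strictly dominate C (column X: 5 ≤ 7)
  C vs A: [7 vs 5, 6 vs 4, 6 vs 2] → C strictly dominates A
  C vs B: [7 vs 5, 6 vs 1, 6 vs 5] → C strictly dominates B
C strictly dominates every other strategy → strictly dominant.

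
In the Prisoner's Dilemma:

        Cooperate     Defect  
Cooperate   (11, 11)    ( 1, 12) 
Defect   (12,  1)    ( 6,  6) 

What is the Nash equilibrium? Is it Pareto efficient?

(Defect, Defect) is NE; not Pareto efficient

Work:
Defect dominates Cooperate for both players:
If P2 cooperates: Defect (12) > Cooperate (11)
If P2 defects: Defect (6) > Cooperate (1)
NE: (Defect, Defect) with payoff (6, 6)
But (Cooperate, Cooperate) = (11, 11) Pareto dominates (6, 6)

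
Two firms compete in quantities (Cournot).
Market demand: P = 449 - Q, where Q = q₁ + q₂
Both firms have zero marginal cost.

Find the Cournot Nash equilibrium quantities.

q₁* = q₂* = 149.67; P* = 149.67

Work:
Profit: π_i = P·q_i = (a - q_i - q_j)·q_i
FOC: ∂π_i/∂q_i = a - 2q_i - q_j = 0
Reaction function: q_i = (449 - q_j)/2
Symmetry: q* = 449/3 = 149.67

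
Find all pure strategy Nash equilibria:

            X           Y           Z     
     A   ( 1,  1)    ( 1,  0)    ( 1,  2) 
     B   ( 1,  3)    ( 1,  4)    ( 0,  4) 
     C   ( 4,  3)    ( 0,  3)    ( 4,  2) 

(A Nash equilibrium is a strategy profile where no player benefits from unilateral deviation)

Nash equilibrium: (B, Y), (C, X)

Work:
Best responses:
  P1 vs X: payoffs [1, 1, 4] → best response C (payoff 4)
  P1 vs Y: payoffs [1, 1, 0] → best response A/B (payoff 1)
  P1 vs Z: payoffs [1, 0, 4] → best response C (payoff 4)
  P2 vs A: payoffs [1, 0, 2] → best response Z (payoff 2)
  P2 vs B: payoffs [3, 4, 4] → best response Y/Z (payoff 4)
  P2 vs C: payoffs [3, 3, 2] → best response X/Y (payoff 3)
Mutual best responses: (B,Y), (C,X) → Nash equilibria.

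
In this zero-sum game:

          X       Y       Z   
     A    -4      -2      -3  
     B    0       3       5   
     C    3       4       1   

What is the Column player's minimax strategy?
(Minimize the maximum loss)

Column should play X, value = 3

Work:
Column player minimizes Row's maximum payoff:
Column X: max payoff to Row = 3
Column Y: max payoff to Row = 4
Column Z: max payoff to Row = 5
Minimum is 3, achieved by column X.
Minimax strategy: X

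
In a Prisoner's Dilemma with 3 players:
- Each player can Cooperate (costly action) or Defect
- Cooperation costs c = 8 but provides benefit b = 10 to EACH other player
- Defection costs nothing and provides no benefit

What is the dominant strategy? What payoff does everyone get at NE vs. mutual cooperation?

Dominant: Defect; NE payoff = 0; Coop payoff = 12

Work:
Defect dominates (saves cost c = 8, benefit to others is external)
NE: All defect → everyone gets 0
If all cooperate: each receives (2)×10 - 8 = 12
Social dilemma: 12 > 0 but NE gives 0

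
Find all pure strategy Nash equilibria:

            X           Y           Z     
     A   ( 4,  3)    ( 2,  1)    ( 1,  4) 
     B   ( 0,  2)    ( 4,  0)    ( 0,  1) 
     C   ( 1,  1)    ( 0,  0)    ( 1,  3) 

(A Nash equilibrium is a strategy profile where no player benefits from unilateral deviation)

Nash equilibrium: (A, Z), (C, Z)

Work:
Best responses:
  P1 vs X: payoffs [4, 0, 1] → best response A (payoff 4)
  P1 vs Y: payoffs [2, 4, 0] → best response B (payoff 4)
  P1 vs Z: payoffs [1, 0, 1] → best response A/C (payoff 1)
  P2 vs A: payoffs [3, 1, 4] → best response Z (payoff 4)
  P2 vs B: payoffs [2, 0, 1] → best response X (payoff 2)
  P2 vs C: payoffs [1, 0, 3] → best response Z (payoff 3)
Mutual best responses: (A,Z), (C,Z) → Nash equilibria.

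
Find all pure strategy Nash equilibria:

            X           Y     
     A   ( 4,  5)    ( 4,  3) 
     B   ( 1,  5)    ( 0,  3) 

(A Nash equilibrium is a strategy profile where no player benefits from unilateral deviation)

Nash equilibrium: (A, X)

Work:
Best responses:
  P1 vs X: payoffs [4, 1] → best response A (payoff 4)
  P1 vs Y: payoffs [4, 0] → best response A (payoff 4)
  P2 vs A: payoffs [5, 3] → best response X (payoff 5)
  P2 vs B: payoffs [5, 3] → best response X (payoff 5)
Mutual best responses: (A,X) → Nash equilibria.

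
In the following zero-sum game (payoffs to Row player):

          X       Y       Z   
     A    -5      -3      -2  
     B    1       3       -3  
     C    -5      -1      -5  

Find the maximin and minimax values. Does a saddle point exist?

Maximin = -3, Minimax = -2, Saddle: False

Work:
Row minimums: [-5, -3, -5] → maximin = -3
Column maximums: [1, 3, -2] → minimax = -2
No saddle point (maximin ≠ minimax). Mixed strategy needed.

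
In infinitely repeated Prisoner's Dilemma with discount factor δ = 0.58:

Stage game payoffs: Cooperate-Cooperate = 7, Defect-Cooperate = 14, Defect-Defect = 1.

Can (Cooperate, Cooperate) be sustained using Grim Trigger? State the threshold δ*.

δ* = 0.5385; since δ = 0.58 ≥ 0.5385, cooperation can be sustained

Work:
For Grim Trigger:
Cooperate forever: 7/(1-δ)
Defect then punished: 14 + 1·δ/(1-δ)
Need: 7/(1-δ) ≥ 14 + 1·δ/(1-δ)
Solving: δ ≥ (T-R)/(T-P) = (14-7)/(14-1) = 0.5385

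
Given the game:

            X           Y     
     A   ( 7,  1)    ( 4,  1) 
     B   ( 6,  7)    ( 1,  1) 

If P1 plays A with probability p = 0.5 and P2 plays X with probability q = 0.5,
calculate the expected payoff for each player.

E[P1] = 4.5, E[P2] = 2.5

Work:
E[P1] = p·q·π₁(A,X) + p·(1-q)·π₁(A,Y) + (1-p)·q·π₁(B,X) + (1-p)·(1-q)·π₁(B,Y)
= 0.5·0.5·7 + 0.5·0.5·4 + 0.5·0.5·6 + 0.5·0.5·1
= 4.5

E[P2] = 2.5 (similar calculation)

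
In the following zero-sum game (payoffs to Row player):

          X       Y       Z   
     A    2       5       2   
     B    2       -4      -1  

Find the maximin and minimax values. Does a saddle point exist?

Maximin = 2, Minimax = 2, Saddle: True

Work:
Row minimums: [2, -4] → maximin = 2
Column maximums: [2, 5, 2] → minimax = 2
Saddle point exists! Game value = 2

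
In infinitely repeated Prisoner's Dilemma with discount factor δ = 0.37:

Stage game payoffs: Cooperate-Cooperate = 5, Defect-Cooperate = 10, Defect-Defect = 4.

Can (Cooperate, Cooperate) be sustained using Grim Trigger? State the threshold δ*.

δ* = 0.8333; since δ = 0.37 < 0.8333, cooperation cannot be sustained

Work:
For Grim Trigger:
Cooperate forever: 5/(1-δ)
Defect then punished: 10 + 4·δ/(1-δ)
Need: 5/(1-δ) ≥ 10 + 4·δ/(1-δ)
Solving: δ ≥ (T-R)/(T-P) = (10-5)/(10-4) = 0.8333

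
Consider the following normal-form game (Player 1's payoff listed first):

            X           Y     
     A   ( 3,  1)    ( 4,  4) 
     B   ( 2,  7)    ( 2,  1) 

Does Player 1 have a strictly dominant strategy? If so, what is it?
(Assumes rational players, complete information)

Yes, Player 1's strictly dominant strategy is A

Work:
A strategy strictly dominates another if it gives a strictly higher payoff against every opponent action. Compare each pair of P1's strategies column-by-column:
  A vs B: [3 vs 2, 4 vs 2] → A strictly dominates B
  B vs A: [2 vs 3, 2 vs 4] → B does not strictly dominate A (column X: 2 ≤ 3)
A strictly dominates every other strategy → strictly dominant.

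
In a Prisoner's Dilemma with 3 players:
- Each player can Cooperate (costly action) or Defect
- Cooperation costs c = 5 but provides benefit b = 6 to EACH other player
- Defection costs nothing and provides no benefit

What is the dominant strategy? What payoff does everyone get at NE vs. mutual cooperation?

Dominant: Defect; NE payoff = 0; Coop payoff = 7

Work:
Defect dominates (saves cost c = 5, benefit to others is external)
NE: All defect → everyone gets 0
If all cooperate: each receives (2)×6 - 5 = 7
Social dilemma: 7 > 0 but NE gives 0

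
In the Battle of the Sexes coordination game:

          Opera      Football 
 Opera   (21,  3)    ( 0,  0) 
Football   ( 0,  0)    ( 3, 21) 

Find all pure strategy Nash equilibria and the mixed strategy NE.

Pure NE: (Opera, Opera) and (Football, Football); Mixed NE: p = 0.875, q = 0.125

Work:
Check pure NE:
(Opera, Opera): (21, 3) - no unilateral deviation beneficial
(Football, Football): (3, 21) - no unilateral deviation beneficial
Mixed NE: P1 plays Opera with p = 0.875, P2 plays Opera with q = 0.125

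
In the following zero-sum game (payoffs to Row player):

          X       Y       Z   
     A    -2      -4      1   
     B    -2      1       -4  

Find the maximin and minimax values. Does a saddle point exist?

Maximin = -4, Minimax = -2, Saddle: False

Work:
Row minimums: [-4, -4] → maximin = -4
Column maximums: [-2, 1, 1] → minimax = -2
No saddle point (maximin ≠ minimax). Mixed strategy needed.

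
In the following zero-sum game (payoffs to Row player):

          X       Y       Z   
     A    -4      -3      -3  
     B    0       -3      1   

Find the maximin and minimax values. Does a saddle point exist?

Maximin = -3, Minimax = -3, Saddle: True

Work:
Row minimums: [-4, -3] → maximin = -3
Column maximums: [0, -3, 1] → minimax = -3
Saddle point exists! Game value = -3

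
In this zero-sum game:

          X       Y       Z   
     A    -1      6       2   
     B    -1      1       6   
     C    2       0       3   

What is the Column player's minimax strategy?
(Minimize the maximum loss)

Column should play X, value = 2

Work:
Column player minimizes Row's maximum payoff:
Column X: max payoff to Row = 2
Column Y: max payoff to Row = 6
Column Z: max payoff to Row = 6
Minimum is 2, achieved by column X.
Minimax strategy: X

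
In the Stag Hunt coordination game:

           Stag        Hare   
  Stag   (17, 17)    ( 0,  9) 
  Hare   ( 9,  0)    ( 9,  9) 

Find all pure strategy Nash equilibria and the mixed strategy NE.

Pure NE: (Stag, Stag) and (Hare, Hare); Mixed NE: p = 0.5294, q = 0.5294

Work:
Check pure NE:
(Stag, Stag): (17, 17) - no unilateral deviation beneficial
(Hare, Hare): (9, 9) - no unilateral deviation beneficial
Mixed NE: P1 plays Stag with p = 0.5294, P2 plays Stag with q = 0.5294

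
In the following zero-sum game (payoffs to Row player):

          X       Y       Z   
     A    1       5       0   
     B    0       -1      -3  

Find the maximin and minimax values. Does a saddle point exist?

Maximin = 0, Minimax = 0, Saddle: True

Work:
Row minimums: [0, -3] → maximin = 0
Column maximums: [1, 5, 0] → minimax = 0
Saddle point exists! Game value = 0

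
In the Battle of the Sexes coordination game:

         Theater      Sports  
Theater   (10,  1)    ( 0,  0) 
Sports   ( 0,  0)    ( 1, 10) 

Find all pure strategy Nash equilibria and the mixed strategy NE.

Pure NE: (Theater, Theater) and (Sports, Sports); Mixed NE: p = 0.9091, q = 0.0909

Work:
Check pure NE:
(Theater, Theater): (10, 1) - no unilateral deviation beneficial
(Sports, Sports): (1, 10) - no unilateral deviation beneficial
Mixed NE: P1 plays Theater with p = 0.9091, P2 plays Theater with q = 0.0909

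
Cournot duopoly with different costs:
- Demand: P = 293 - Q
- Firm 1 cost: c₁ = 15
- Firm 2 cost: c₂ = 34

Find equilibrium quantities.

q₁* = 99.0, q₂* = 80.0

Work:
Reaction: q₁ = (293 - 15 - q₂)/2
Reaction: q₂ = (293 - 34 - q₁)/2
Solve simultaneously:
q₁* = (293 - 2×15 + 34)/3 = 99.0
q₂* = (293 - 2×34 + 15)/3 = 80.0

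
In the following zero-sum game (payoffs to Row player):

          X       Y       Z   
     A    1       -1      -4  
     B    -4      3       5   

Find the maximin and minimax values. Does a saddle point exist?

Maximin = -4, Minimax = 1, Saddle: False

Work:
Row minimums: [-4, -4] → maximin = -4
Column maximums: [1, 3, 5] → minimax = 1
No saddle point (maximin ≠ minimax). Mixed strategy needed.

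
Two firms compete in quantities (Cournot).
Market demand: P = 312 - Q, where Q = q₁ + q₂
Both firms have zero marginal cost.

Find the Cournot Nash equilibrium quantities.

q₁* = q₂* = 104.0; P* = 104.0

Work:
Profit: π_i = P·q_i = (a - q_i - q_j)·q_i
FOC: ∂π_i/∂q_i = a - 2q_i - q_j = 0
Reaction function: q_i = (312 - q_j)/2
Symmetry: q* = 312/3 = 104.0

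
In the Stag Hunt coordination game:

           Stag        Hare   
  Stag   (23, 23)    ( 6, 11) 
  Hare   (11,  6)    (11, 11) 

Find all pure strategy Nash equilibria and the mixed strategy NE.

Pure NE: (Stag, Stag) and (Hare, Hare); Mixed NE: p = 0.2941, q = 0.2941

Work:
Check pure NE:
(Stag, Stag): (23, 23) - no unilateral deviation beneficial
(Hare, Hare): (11, 11) - no unilateral deviation beneficial
Mixed NE: P1 plays Stag with p = 0.2941, P2 plays Stag with q = 0.2941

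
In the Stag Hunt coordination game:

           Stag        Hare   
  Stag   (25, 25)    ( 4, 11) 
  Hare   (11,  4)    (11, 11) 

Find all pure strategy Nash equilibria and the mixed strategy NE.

Pure NE: (Stag, Stag) and (Hare, Hare); Mixed NE: p = 0.3333, q = 0.3333

Work:
Check pure NE:
(Stag, Stag): (25, 25) - no unilateral deviation beneficial
(Hare, Hare): (11, 11) - no unilateral deviation beneficial
Mixed NE: P1 plays Stag with p = 0.3333, P2 plays Stag with q = 0.3333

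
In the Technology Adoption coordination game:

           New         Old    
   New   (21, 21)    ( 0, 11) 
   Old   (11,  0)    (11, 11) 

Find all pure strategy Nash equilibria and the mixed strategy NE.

Pure NE: (New, New) and (Old, Old); Mixed NE: p = 0.5238, q = 0.5238

Work:
Check pure NE:
(New, New): (21, 21) - no unilateral deviation beneficial
(Old, Old): (11, 11) - no unilateral deviation beneficial
Mixed NE: P1 plays New with p = 0.5238, P2 plays New with q = 0.5238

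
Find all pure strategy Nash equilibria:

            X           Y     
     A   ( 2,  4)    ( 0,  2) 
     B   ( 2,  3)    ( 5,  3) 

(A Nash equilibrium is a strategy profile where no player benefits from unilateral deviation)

Nash equilibrium: (A, X), (B, X), (B, Y)

Work:
Best responses:
  P1 vs X: payoffs [2, 2] → best response A/B (payoff 2)
  P1 vs Y: payoffs [0, 5] → best response B (payoff 5)
  P2 vs A: payoffs [4, 2] → best response X (payoff 4)
  P2 vs B: payoffs [3, 3] → best response X/Y (payoff 3)
Mutual best responses: (A,X), (B,X), (B,Y) → Nash equilibria.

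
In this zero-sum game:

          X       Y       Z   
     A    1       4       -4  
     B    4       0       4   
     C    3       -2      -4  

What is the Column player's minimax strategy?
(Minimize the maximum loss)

Column should play X or Y or Z (all achieve the minimum), value = 4

Work:
Column player minimizes Row's maximum payoff:
Column X: max payoff to Row = 4
Column Y: max payoff to Row = 4
Column Z: max payoff to Row = 4
Minimum is 4, achieved by columns X, Y, Z (tied).
Each of X or Y or Z is a minimax strategy.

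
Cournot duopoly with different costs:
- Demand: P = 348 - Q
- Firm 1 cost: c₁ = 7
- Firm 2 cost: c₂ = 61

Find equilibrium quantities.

q₁* = 131.67, q₂* = 77.67

Work:
Reaction: q₁ = (348 - 7 - q₂)/2
Reaction: q₂ = (348 - 61 - q₁)/2
Solve simultaneously:
q₁* = (348 - 2×7 + 61)/3 = 131.67
q₂* = (348 - 2×61 + 7)/3 = 77.67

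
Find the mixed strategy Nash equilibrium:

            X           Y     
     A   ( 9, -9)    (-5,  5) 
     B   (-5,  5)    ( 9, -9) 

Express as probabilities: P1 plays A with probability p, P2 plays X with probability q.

p = 0.5, q = 0.5

Work:
Find probabilities that make opponent indifferent:
P2 chooses q to make P1 indifferent between A and B
P1 chooses p to make P2 indifferent between X and Y
Mixed NE: P1 plays (A: 0.5, B: 0.5), P2 plays (X: 0.5, Y: 0.5)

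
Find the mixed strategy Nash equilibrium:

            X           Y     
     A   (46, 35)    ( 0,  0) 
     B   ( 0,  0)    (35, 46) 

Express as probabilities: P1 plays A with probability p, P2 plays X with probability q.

p = 0.5679, q = 0.4321

Work:
Find probabilities that make opponent indifferent:
P2 chooses q to make P1 indifferent between A and B
P1 chooses p to make P2 indifferent between X and Y
Mixed NE: P1 plays (A: 0.5679, B: 0.4321), P2 plays (X: 0.4321, Y: 0.5679)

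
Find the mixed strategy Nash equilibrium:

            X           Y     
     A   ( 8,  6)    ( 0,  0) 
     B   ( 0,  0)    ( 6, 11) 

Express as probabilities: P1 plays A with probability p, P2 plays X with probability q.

p = 0.6471, q = 0.4286

Work:
Find probabilities that make opponent indifferent:
P2 chooses q to make P1 indifferent between A and B
P1 chooses p to make P2 indifferent between X and Y
Mixed NE: P1 plays (A: 0.6471, B: 0.3529), P2 plays (X: 0.4286, Y: 0.5714)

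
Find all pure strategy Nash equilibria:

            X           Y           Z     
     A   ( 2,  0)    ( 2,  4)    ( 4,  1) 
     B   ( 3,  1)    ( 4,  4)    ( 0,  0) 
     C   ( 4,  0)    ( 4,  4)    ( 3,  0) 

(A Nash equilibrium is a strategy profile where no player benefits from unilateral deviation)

Nash equilibrium: (B, Y), (C, Y)

Work:
Best responses:
  P1 vs X: payoffs [2, 3, 4] → best response C (payoff 4)
  P1 vs Y: payoffs [2, 4, 4] → best response B/C (payoff 4)
  P1 vs Z: payoffs [4, 0, 3] → best response A (payoff 4)
  P2 vs A: payoffs [0, 4, 1] → best response Y (payoff 4)
  P2 vs B: payoffs [1, 4, 0] → best response Y (payoff 4)
  P2 vs C: payoffs [0, 4, 0] → best response Y (payoff 4)
Mutual best responses: (B,Y), (C,Y) → Nash equilibria.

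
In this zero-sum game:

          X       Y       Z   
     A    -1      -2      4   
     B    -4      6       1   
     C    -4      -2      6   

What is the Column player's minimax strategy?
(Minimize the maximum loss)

Column should play X, value = -1

Work:
Column player minimizes Row's maximum payoff:
Column X: max payoff to Row = -1
Column Y: max payoff to Row = 6
Column Z: max payoff to Row = 6
Minimum is -1, achieved by column X.
Minimax strategy: X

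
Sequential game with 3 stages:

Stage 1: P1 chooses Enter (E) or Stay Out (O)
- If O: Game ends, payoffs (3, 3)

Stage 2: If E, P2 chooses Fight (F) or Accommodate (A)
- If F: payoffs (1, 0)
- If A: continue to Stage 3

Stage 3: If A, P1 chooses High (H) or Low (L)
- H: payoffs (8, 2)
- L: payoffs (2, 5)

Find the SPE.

SPE: (E, A, H); Outcome (8, 2)

Work:
Stage 3: P1 chooses H (8 vs 2)
Stage 2: P2: F->0, A->2 (anticipating H). Choose A
Stage 1: P1: O->3, E->8 (anticipating A, H). Choose E
SPE path: E -> A -> H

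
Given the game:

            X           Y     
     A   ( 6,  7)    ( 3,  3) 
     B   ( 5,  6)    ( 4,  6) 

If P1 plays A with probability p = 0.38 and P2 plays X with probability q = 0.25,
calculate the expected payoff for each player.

E[P1] = 4.06, E[P2] = 5.24

Work:
E[P1] = p·q·π₁(A,X) + p·(1-q)·π₁(A,Y) + (1-p)·q·π₁(B,X) + (1-p)·(1-q)·π₁(B,Y)
= 0.38·0.25·6 + 0.38·0.75·3 + 0.62·0.25·5 + 0.62·0.75·4
= 4.06

E[P2] = 5.24 (similar calculation)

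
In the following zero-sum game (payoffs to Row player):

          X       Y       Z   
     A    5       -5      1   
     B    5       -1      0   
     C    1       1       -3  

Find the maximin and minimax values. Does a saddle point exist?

Maximin = -1, Minimax = 1, Saddle: False

Work:
Row minimums: [-5, -1, -3] → maximin = -1
Column maximums: [5, 1, 1] → minimax = 1
No saddle point (maximin ≠ minimax). Mixed strategy needed.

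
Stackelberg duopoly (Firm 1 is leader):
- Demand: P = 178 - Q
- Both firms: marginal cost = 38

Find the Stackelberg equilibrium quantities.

q₁* (leader) = 70.0, q₂* (follower) = 35.0

Work:
Follower's reaction: q₂ = (a - c - q₁)/2
Leader substitutes: π₁ = q₁·(a - q₁ - (a-c-q₁)/2 - c)
FOC: q₁* = (178 - 38)/2 = 70.00
Then: q₂* = (178 - 38 - 70.0)/2 = 35.00
Leader has first-mover advantage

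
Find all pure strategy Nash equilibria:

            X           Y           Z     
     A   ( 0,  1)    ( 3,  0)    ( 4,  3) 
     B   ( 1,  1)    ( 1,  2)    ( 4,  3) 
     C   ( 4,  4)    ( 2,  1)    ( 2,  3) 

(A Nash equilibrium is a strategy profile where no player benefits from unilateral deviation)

Nash equilibrium: (A, Z), (B, Z), (C, X)

Work:
Best responses:
  P1 vs X: payoffs [0, 1, 4] → best response C (payoff 4)
  P1 vs Y: payoffs [3, 1, 2] → best response A (payoff 3)
  P1 vs Z: payoffs [4, 4, 2] → best response A/B (payoff 4)
  P2 vs A: payoffs [1, 0, 3] → best response Z (payoff 3)
  P2 vs B: payoffs [1, 2, 3] → best response Z (payoff 3)
  P2 vs C: payoffs [4, 1, 3] → best response X (payoff 4)
Mutual best responses: (A,Z), (B,Z), (C,X) → Nash equilibria.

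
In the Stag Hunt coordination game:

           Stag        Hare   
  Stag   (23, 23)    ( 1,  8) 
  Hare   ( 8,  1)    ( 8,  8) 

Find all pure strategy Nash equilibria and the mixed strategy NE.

Pure NE: (Stag, Stag) and (Hare, Hare); Mixed NE: p = 0.3182, q = 0.3182

Work:
Check pure NE:
(Stag, Stag): (23, 23) - no unilateral deviation beneficial
(Hare, Hare): (8, 8) - no unilateral deviation beneficial
Mixed NE: P1 plays Stag with p = 0.3182, P2 plays Stag with q = 0.3182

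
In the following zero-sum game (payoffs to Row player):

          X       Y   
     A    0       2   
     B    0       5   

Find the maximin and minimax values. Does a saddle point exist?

Maximin = 0, Minimax = 0, Saddle: True

Work:
Row minimums: [0, 0] → maximin = 0
Column maximums: [0, 5] → minimax = 0
Saddle point exists! Game value = 0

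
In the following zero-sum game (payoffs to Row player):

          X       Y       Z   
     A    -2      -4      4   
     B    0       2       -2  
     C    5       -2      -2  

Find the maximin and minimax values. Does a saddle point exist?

Maximin = -2, Minimax = 2, Saddle: False

Work:
Row minimums: [-4, -2, -2] → maximin = -2
Column maximums: [5, 2, 4] → minimax = 2
No saddle point (maximin ≠ minimax). Mixed strategy needed.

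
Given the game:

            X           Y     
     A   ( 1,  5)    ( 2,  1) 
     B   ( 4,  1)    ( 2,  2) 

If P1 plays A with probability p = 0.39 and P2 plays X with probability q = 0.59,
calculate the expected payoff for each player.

E[P1] = 2.4897, E[P2] = 2.1705

Work:
E[P1] = p·q·π₁(A,X) + p·(1-q)·π₁(A,Y) + (1-p)·q·π₁(B,X) + (1-p)·(1-q)·π₁(B,Y)
= 0.39·0.59·1 + 0.39·0.41·2 + 0.61·0.59·4 + 0.61·0.41·2
= 2.4897

E[P2] = 2.1705 (similar calculation)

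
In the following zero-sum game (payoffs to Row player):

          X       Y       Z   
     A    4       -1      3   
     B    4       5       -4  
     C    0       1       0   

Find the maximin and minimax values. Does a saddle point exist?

Maximin = 0, Minimax = 3, Saddle: False

Work:
Row minimums: [-1, -4, 0] → maximin = 0
Column maximums: [4, 5, 3] → minimax = 3
No saddle point (maximin ≠ minimax). Mixed strategy needed.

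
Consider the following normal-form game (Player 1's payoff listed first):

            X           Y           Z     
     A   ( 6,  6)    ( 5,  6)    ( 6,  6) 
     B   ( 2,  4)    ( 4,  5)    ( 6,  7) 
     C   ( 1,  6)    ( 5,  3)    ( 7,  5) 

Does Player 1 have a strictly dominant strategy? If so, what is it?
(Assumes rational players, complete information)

No strictly dominant strategy exists for Player 1

Work:
A strategy strictly dominates another if it gives a strictly higher payoff against every opponent action. Compare each pair of P1's strategies column-by-column:
  A vs B: [6 vs 2, 5 vs 4, 6 vs 6] → A does not strictly dominate B (column Z: 6 ≤ 6)
  A vs C: [6 vs 1, 5 vs 5, 6 vs 7] → A does not strictly dominate C (column Y: 5 ≤ 5)
  B vs A: [2 vs 6, 4 vs 5, 6 vs 6] → B does not strictly dominate A (column X: 2 ≤ 6)
  B vs C: [2 vs 1, 4 vs 5, 6 vs 7] → B does not strictly dominate C (column Y: 4 ≤ 5)
  C vs A: [1 vs 6, 5 vs 5, 7 vs 6] → C does not strictly dominate A (column X: 1 ≤ 6)
  C vs B: [1 vs 2, 5 vs 4, 7 vs 6] → C does not strictly dominate B (column X: 1 ≤ 2)
No single strategy strictly dominates all others → no strictly dominant strategy.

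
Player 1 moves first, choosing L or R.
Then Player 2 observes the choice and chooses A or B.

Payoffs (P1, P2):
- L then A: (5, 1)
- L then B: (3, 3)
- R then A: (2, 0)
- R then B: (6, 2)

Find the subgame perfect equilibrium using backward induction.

P1 plays R, P2 plays B after L and B after R; Payoff (6, 2)

Work:
Backward induction:
After L: P2 chooses B → P1 gets 3
After R: P2 chooses B → P1 gets 6
P1 chooses R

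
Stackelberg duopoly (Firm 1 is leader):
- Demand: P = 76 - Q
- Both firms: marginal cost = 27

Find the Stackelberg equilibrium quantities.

q₁* (leader) = 24.5, q₂* (follower) = 12.25

Work:
Follower's reaction: q₂ = (a - c - q₁)/2
Leader substitutes: π₁ = q₁·(a - q₁ - (a-c-q₁)/2 - c)
FOC: q₁* = (76 - 27)/2 = 24.50
Then: q₂* = (76 - 27 - 24.5)/2 = 12.25
Leader has first-mover advantage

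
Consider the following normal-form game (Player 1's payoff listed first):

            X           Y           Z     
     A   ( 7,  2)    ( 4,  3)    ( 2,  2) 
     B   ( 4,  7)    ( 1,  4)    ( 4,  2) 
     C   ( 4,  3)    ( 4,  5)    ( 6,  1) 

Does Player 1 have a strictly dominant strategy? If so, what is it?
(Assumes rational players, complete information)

No strictly dominant strategy exists for Player 1

Work:
A strategy strictly dominates another if it gives a strictly higher payoff against every opponent action. Compare each pair of P1's strategies column-by-column:
  A vs B: [7 vs 4, 4 vs 1, 2 vs 4] → A does not strictly dominate B (column Z: 2 ≤ 4)
  A vs C: [7 vs 4, 4 vs 4, 2 vs 6] → A does not strictly dominate C (column Y: 4 ≤ 4)
  B vs A: [4 vs 7, 1 vs 4, 4 vs 2] → B does not strictly dominate A (column X: 4 ≤ 7)
  B vs C: [4 vs 4, 1 vs 4, 4 vs 6] → B does not strictly dominate C (column X: 4 ≤ 4)
  C vs A: [4 vs 7, 4 vs 4, 6 vs 2] → C does not strictly dominate A (column X: 4 ≤ 7)
  C vs B: [4 vs 4, 4 vs 1, 6 vs 4] → C does not strictly dominate B (column X: 4 ≤ 4)
No single strategy strictly dominates all others → no strictly dominant strategy.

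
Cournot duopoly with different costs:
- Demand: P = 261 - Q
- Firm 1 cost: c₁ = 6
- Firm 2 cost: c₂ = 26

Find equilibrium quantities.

q₁* = 91.67, q₂* = 71.67

Work:
Reaction: q₁ = (261 - 6 - q₂)/2
Reaction: q₂ = (261 - 26 - q₁)/2
Solve simultaneously:
q₁* = (261 - 2×6 + 26)/3 = 91.67
q₂* = (261 - 2×26 + 6)/3 = 71.67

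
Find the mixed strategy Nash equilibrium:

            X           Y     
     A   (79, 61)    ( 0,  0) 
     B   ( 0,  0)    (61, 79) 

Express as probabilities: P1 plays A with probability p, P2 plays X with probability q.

p = 0.5643, q = 0.4357

Work:
Find probabilities that make opponent indifferent:
P2 chooses q to make P1 indifferent between A and B
P1 chooses p to make P2 indifferent between X and Y
Mixed NE: P1 plays (A: 0.5643, B: 0.4357), P2 plays (X: 0.4357, Y: 0.5643)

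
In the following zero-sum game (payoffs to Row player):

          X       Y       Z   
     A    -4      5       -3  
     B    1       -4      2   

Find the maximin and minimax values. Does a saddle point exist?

Maximin = -4, Minimax = 1, Saddle: False

Work:
Row minimums: [-4, -4] → maximin = -4
Column maximums: [1, 5, 2] → minimax = 1
No saddle point (maximin ≠ minimax). Mixed strategy needed.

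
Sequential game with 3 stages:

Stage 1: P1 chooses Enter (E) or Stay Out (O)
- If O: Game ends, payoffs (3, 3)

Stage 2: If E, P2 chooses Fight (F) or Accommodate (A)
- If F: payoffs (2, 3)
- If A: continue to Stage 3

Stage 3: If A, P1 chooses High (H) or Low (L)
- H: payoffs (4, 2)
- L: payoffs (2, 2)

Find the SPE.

SPE: (O, F, H); Outcome (3, 3)

Work:
Stage 3: P1 chooses H (4 vs 2)
Stage 2: P2: F->3, A->2 (anticipating H). Choose F
Stage 1: P1: O->3, E->2 (anticipating F, H). Choose O
SPE path: O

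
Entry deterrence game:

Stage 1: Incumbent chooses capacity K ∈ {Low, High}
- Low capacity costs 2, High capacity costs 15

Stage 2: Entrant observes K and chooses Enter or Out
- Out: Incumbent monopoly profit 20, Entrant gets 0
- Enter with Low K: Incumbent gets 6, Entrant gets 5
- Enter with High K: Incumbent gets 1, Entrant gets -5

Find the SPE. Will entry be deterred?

SPE: (High, Enter|Low, Out|High); Entry deterred. Incumbent net profit = 5

Work:
After Low K: Entrant enters (5 > 0)
After High K: Entrant stays out (-5 < 0)
Incumbent: Low → 6−2=4, High → 20−15=5
Incumbent chooses High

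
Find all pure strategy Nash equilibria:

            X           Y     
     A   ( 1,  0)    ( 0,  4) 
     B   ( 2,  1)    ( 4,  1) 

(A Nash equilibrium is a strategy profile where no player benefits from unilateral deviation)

Nash equilibrium: (B, X), (B, Y)

Work:
Best responses:
  P1 vs X: payoffs [1, 2] → best response B (payoff 2)
  P1 vs Y: payoffs [0, 4] → best response B (payoff 4)
  P2 vs A: payoffs [0, 4] → best response Y (payoff 4)
  P2 vs B: payoffs [1, 1] → best response X/Y (payoff 1)
Mutual best responses: (B,X), (B,Y) → Nash equilibria.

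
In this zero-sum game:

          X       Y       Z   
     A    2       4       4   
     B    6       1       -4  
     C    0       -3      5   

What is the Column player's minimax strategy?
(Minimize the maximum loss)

Column should play Y, value = 4

Work:
Column player minimizes Row's maximum payoff:
Column X: max payoff to Row = 6
Column Y: max payoff to Row = 4
Column Z: max payoff to Row = 5
Minimum is 4, achieved by column Y.
Minimax strategy: Y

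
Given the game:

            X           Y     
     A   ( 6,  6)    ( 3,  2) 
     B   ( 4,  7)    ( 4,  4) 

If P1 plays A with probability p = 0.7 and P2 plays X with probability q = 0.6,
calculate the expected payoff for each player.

E[P1] = 4.56, E[P2] = 4.82

Work:
E[P1] = p·q·π₁(A,X) + p·(1-q)·π₁(A,Y) + (1-p)·q·π₁(B,X) + (1-p)·(1-q)·π₁(B,Y)
= 0.7·0.6·6 + 0.7·0.4·3 + 0.3·0.6·4 + 0.3·0.4·4
= 4.56

E[P2] = 4.82 (similar calculation)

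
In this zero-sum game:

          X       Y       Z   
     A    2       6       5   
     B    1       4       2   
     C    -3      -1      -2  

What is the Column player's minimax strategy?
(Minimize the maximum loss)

Column should play X, value = 2

Work:
Column player minimizes Row's maximum payoff:
Column X: max payoff to Row = 2
Column Y: max payoff to Row = 6
Column Z: max payoff to Row = 5
Minimum is 2, achieved by column X.
Minimax strategy: X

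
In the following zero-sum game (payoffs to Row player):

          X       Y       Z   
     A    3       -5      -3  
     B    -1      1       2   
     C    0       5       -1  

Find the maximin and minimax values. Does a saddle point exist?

Maximin = -1, Minimax = 2, Saddle: False

Work:
Row minimums: [-5, -1, -1] → maximin = -1
Column maximums: [3, 5, 2] → minimax = 2
No saddle point (maximin ≠ minimax). Mixed strategy needed.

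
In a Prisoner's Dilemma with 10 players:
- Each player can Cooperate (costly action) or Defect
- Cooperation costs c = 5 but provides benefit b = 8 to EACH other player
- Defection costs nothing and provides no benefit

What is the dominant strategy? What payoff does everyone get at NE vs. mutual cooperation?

Dominant: Defect; NE payoff = 0; Coop payoff = 67

Work:
Defect dominates (saves cost c = 5, benefit to others is external)
NE: All defect → everyone gets 0
If all cooperate: each receives (9)×8 - 5 = 67
Social dilemma: 67 > 0 but NE gives 0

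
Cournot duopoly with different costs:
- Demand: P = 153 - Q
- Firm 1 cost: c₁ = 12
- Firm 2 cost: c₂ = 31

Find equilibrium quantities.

q₁* = 53.33, q₂* = 34.33

Work:
Reaction: q₁ = (153 - 12 - q₂)/2
Reaction: q₂ = (153 - 31 - q₁)/2
Solve simultaneously:
q₁* = (153 - 2×12 + 31)/3 = 53.33
q₂* = (153 - 2×31 + 12)/3 = 34.33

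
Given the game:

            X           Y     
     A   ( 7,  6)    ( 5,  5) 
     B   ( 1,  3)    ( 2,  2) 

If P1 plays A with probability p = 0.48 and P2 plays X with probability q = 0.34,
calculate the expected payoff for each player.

E[P1] = 3.5896, E[P2] = 3.78

Work:
E[P1] = p·q·π₁(A,X) + p·(1-q)·π₁(A,Y) + (1-p)·q·π₁(B,X) + (1-p)·(1-q)·π₁(B,Y)
= 0.48·0.34·7 + 0.48·0.66·5 + 0.52·0.34·1 + 0.52·0.66·2
= 3.5896

E[P2] = 3.78 (similar calculation)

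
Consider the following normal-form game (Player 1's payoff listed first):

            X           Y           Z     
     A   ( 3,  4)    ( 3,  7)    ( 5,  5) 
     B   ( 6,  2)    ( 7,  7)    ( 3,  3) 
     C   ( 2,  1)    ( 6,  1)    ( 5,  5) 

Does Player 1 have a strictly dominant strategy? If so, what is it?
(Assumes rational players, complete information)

No strictly dominant strategy exists for Player 1

Work:
A strategy strictly dominates another if it gives a strictly higher payoff against every opponent action. Compare each pair of P1's strategies column-by-column:
  A vs B: [3 vs 6, 3 vs 7, 5 vs 3] → A does not strictly dominate B (column X: 3 ≤ 6)
  A vs C: [3 vs 2, 3 vs 6, 5 vs 5] → A does not strictly dominate C (column Y: 3 ≤ 6)
  B vs A: [6 vs 3, 7 vs 3, 3 vs 5] → B does not strictly dominate A (column Z: 3 ≤ 5)
  B vs C: [6 vs 2, 7 vs 6, 3 vs 5] → B does not strictly dominate C (column Z: 3 ≤ 5)
  C vs A: [2 vs 3, 6 vs 3, 5 vs 5] → C does not strictly dominate A (column X: 2 ≤ 3)
  C vs B: [2 vs 6, 6 vs 7, 5 vs 3] → C does not strictly dominate B (column X: 2 ≤ 6)
No single strategy strictly dominates all others → no strictly dominant strategy.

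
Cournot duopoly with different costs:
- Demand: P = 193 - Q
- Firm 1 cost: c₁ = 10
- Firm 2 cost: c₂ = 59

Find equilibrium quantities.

q₁* = 77.33, q₂* = 28.33

Work:
Reaction: q₁ = (193 - 10 - q₂)/2
Reaction: q₂ = (193 - 59 - q₁)/2
Solve simultaneously:
q₁* = (193 - 2×10 + 59)/3 = 77.33
q₂* = (193 - 2×59 + 10)/3 = 28.33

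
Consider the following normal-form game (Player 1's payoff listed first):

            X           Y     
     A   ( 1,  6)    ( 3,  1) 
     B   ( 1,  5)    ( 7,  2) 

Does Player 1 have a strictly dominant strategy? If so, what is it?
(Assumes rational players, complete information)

No strictly dominant strategy exists for Player 1

Work:
A strategy strictly dominates another if it gives a strictly higher payoff against every opponent action. Compare each pair of P1's strategies column-by-column:
  A vs B: [1 vs 1, 3 vs 7] → A does not strictly dominate B (column X: 1 ≤ 1)
  B vs A: [1 vs 1, 7 vs 3] → B does not strictly dominate A (column X: 1 ≤ 1)
No single strategy strictly dominates all others → no strictly dominant strategy.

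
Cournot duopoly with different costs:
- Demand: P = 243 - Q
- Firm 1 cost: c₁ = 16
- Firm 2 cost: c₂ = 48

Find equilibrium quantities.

q₁* = 86.33, q₂* = 54.33

Work:
Reaction: q₁ = (243 - 16 - q₂)/2
Reaction: q₂ = (243 - 48 - q₁)/2
Solve simultaneously:
q₁* = (243 - 2×16 + 48)/3 = 86.33
q₂* = (243 - 2×48 + 16)/3 = 54.33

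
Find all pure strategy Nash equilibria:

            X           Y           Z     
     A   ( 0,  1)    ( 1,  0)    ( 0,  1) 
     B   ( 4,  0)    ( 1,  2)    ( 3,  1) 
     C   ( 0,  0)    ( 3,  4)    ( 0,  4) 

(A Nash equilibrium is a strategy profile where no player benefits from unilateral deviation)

Nash equilibrium: (C, Y)

Work:
Best responses:
  P1 vs X: payoffs [0, 4, 0] → best response B (payoff 4)
  P1 vs Y: payoffs [1, 1, 3] → best response C (payoff 3)
  P1 vs Z: payoffs [0, 3, 0] → best response B (payoff 3)
  P2 vs A: payoffs [1, 0, 1] → best response X/Z (payoff 1)
  P2 vs B: payoffs [0, 2, 1] → best response Y (payoff 2)
  P2 vs C: payoffs [0, 4, 4] → best response Y/Z (payoff 4)
Mutual best responses: (C,Y) → Nash equilibria.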